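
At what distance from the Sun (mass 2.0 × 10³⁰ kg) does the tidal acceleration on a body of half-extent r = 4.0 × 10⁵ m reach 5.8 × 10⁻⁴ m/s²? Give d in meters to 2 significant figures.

5.7 × 10⁹ m

2GMr/d³ = a_tidal  ⇒  d = (2GMr / a_tidal)^(1/3)
d = (2 × 6.674×10⁻¹¹ × (2.0 × 10³⁰) × (4.0 × 10⁵) / (5.8 × 10⁻⁴))^(1/3)
  = 5.7 × 10⁹ m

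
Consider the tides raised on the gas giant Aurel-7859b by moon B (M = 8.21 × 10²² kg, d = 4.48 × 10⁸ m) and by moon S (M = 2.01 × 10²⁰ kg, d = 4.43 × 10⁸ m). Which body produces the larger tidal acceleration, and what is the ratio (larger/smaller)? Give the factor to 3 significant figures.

Tidal stretch scales as M/d³; compute that for each body.
Moon B: (8.21 × 10²²) / (4.48 × 10⁸)³ = 9.131 × 10⁻⁴
Moon S: (2.01 × 10²⁰) / (4.43 × 10⁸)³ = 2.312 × 10⁻⁶
Ratio (larger/smaller) = 395

Moon B, by a factor of ≈ 395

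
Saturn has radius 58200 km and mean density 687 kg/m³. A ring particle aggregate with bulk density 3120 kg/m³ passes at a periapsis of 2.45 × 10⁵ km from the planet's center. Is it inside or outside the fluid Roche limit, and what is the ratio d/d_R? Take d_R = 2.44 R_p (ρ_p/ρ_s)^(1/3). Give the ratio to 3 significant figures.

outside; d/d_R ≈ 2.86

d_R = 2.44 × (58200 km) × (687/3120)^(1/3) = 85750 km
d/d_R = (2.45 × 10⁵) / (85750) = 2.86
Since d/d_R > 1, the body is outside the Roche limit.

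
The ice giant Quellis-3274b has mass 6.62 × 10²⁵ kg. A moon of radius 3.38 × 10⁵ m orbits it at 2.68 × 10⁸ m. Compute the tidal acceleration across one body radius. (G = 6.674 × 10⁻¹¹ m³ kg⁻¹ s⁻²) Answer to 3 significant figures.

Differencing GM/(d−r)² and GM/d² to first order in r/d gives 2GMr/d³.
a_tidal = 2GMr/d³
        = 2 × (6.674 × 10⁻¹¹) × (6.62 × 10²⁵) × (3.38 × 10⁵) / (2.68 × 10⁸)³
        = 1.55 × 10⁻⁴ m/s²

1.55 × 10⁻⁴ m/s²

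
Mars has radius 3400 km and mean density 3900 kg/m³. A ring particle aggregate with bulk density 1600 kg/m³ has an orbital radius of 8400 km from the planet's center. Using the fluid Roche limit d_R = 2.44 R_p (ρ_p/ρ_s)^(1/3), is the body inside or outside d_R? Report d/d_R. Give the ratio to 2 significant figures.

inside; d/d_R ≈ 0.75

d_R = 2.44 × (3400 km) × (3900/1600)^(1/3) = 11160 km
d/d_R = (8400) / (11160) = 0.75
Since d/d_R < 1, the body is inside the Roche limit.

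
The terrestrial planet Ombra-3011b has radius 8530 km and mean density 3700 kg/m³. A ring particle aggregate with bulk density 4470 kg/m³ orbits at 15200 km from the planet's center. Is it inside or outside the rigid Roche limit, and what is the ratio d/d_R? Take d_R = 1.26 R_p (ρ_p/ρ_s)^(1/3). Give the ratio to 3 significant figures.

d_R = 1.26 × (8530 km) × (3700/4470)^(1/3) = 10090 km
d/d_R = (15200) / (10090) = 1.51
Since d/d_R > 1, the body is outside the Roche limit.

outside; d/d_R ≈ 1.51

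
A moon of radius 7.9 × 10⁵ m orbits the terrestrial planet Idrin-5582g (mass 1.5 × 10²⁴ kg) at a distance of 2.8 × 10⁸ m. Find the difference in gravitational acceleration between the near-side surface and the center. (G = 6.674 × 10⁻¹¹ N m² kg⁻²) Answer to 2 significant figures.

Δg = 2GMr/d³
   = 2 × (6.674 × 10⁻¹¹) × (1.5 × 10²⁴) × (7.9 × 10⁵) / (2.8 × 10⁸)³
   = 7.2 × 10⁻⁶ m/s²

7.2 × 10⁻⁶ m/s²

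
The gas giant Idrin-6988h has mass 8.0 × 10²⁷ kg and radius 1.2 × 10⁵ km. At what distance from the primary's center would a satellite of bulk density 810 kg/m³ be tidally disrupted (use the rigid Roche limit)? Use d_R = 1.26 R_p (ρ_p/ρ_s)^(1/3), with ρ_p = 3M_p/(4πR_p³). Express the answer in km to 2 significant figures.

1.7 × 10⁵ km

ρ_p = 3M_p/(4πR_p³) = 3 × (8.0 × 10²⁷) / (4π × (1.2 × 10⁸ m)³) = 1100 kg/m³
d_R = 1.26 × 1.2 × 10⁵ km × (1100/810)^(1/3)
    = 1.7 × 10⁵ km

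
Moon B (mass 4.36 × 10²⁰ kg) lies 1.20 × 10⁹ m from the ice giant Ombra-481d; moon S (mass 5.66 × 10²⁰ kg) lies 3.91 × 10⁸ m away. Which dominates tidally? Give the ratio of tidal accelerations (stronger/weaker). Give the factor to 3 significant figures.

Moon S, by a factor of ≈ 37.5

Tidal stretch scales as M/d³; compute that for each body.
Moon B: (4.36 × 10²⁰) / (1.20 × 10⁹)³ = 2.523 × 10⁻⁷
Moon S: (5.66 × 10²⁰) / (3.91 × 10⁸)³ = 9.469 × 10⁻⁶
Ratio (larger/smaller) = 37.5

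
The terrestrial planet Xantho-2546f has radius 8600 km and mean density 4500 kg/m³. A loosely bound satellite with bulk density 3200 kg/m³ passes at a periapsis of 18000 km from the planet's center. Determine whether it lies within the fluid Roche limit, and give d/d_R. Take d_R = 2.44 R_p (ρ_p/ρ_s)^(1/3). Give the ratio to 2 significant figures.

inside; d/d_R ≈ 0.77

d_R = 2.44 × (8600 km) × (4500/3200)^(1/3) = 23510 km
d/d_R = (18000) / (23510) = 0.77
Since d/d_R < 1, the body is inside the Roche limit.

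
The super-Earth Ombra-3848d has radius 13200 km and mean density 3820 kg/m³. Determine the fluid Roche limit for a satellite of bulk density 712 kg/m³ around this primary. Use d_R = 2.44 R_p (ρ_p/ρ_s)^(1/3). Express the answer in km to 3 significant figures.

d_R = 2.44 × 13200 km × (3820/712)^(1/3)
    = 56400 km

56400 km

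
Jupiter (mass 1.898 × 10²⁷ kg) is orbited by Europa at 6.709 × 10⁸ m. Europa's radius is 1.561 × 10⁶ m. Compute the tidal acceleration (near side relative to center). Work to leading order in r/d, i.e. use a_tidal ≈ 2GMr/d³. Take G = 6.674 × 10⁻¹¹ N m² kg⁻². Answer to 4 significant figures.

1.310 × 10⁻³ m/s²

Δa = 2GMr/d³
   = 2 × (6.674 × 10⁻¹¹) × (1.898 × 10²⁷) × (1.561 × 10⁶) / (6.709 × 10⁸)³
   = 1.310 × 10⁻³ m/s²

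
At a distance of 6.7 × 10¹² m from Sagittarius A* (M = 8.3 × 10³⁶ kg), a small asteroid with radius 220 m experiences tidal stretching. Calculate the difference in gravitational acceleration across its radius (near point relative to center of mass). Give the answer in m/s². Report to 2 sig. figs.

8.1 × 10⁻¹⁰ m/s²

Differencing GM/(d−r)² and GM/d² to first order in r/d gives 2GMr/d³.
a_tidal = 2GMr/d³
        = 2 × (6.674 × 10⁻¹¹) × (8.3 × 10³⁶) × (220) / (6.7 × 10¹²)³
        = 8.1 × 10⁻¹⁰ m/s²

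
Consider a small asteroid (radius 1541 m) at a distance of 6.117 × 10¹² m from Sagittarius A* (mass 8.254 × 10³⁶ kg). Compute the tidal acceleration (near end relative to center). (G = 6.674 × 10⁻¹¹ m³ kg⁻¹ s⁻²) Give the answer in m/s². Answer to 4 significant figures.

7.418 × 10⁻⁹ m/s²

The tidal stretch is the gradient of GM/d² times the body's extent r, hence the 1/d³ dependence.
Δg = 2GMr/d³
   = 2 × (6.674 × 10⁻¹¹) × (8.254 × 10³⁶) × (1541) / (6.117 × 10¹²)³
   = 7.418 × 10⁻⁹ m/s²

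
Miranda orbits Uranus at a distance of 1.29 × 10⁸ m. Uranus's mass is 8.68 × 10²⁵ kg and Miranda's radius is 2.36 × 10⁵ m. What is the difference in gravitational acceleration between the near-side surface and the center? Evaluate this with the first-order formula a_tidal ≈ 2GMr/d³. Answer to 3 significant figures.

1.27 × 10⁻³ m/s²

Since r ≪ d, expand the inverse-square field across one radius to get the leading 2GMr/d³ term.
a_tidal = 2GMr/d³
        = 2 × (6.674 × 10⁻¹¹) × (8.68 × 10²⁵) × (2.36 × 10⁵) / (1.29 × 10⁸)³
        = 1.27 × 10⁻³ m/s²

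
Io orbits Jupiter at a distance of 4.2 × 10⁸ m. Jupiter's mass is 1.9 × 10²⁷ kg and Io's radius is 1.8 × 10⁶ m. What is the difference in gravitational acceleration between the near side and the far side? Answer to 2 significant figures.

a_tidal = 4GMr/d³
        = 4 × (6.674 × 10⁻¹¹) × (1.9 × 10²⁷) × (1.8 × 10⁶) / (4.2 × 10⁸)³
        = 1.2 × 10⁻² m/s²

1.2 × 10⁻² m/s²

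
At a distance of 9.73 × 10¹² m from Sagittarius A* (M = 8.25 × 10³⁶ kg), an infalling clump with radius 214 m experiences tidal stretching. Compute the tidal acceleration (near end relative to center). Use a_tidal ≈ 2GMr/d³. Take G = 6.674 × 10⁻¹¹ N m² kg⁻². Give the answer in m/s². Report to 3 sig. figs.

Δa = 2GMr/d³
   = 2 × (6.674 × 10⁻¹¹) × (8.25 × 10³⁶) × (214) / (9.73 × 10¹²)³
   = 2.56 × 10⁻¹⁰ m/s²

2.56 × 10⁻¹⁰ m/s²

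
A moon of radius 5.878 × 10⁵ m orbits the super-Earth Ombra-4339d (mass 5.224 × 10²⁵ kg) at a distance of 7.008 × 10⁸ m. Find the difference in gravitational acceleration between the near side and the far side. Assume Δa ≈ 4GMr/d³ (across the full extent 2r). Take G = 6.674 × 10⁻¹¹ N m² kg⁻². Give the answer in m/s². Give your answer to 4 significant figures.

2.382 × 10⁻⁵ m/s²

Δg = 4GMr/d³
   = 4 × (6.674 × 10⁻¹¹) × (5.224 × 10²⁵) × (5.878 × 10⁵) / (7.008 × 10⁸)³
   = 2.382 × 10⁻⁵ m/s²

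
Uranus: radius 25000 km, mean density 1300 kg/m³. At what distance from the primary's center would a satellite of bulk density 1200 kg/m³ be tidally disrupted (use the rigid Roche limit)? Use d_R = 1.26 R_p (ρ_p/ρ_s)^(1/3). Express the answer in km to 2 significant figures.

32000 km

d_R = 1.26 × 25000 km × (1300/1200)^(1/3)
    = 32000 km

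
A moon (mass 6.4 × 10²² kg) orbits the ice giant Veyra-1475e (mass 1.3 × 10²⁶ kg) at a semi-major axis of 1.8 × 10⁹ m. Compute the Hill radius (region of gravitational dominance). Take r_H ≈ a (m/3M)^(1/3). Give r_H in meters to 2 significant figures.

r_H ≈ a (m/3M)^(1/3)
    = (1.8 × 10⁹) × (6.4 × 10²² / (3 × 1.3 × 10²⁶))^(1/3)
    = 9.9 × 10⁷ m

9.9 × 10⁷ m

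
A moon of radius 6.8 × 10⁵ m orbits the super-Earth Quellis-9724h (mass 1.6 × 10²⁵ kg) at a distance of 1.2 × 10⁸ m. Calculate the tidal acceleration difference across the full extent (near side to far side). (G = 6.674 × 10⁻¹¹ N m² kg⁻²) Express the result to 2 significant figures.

1.7 × 10⁻³ m/s²

Δa = 4GMr/d³
   = 4 × (6.674 × 10⁻¹¹) × (1.6 × 10²⁵) × (6.8 × 10⁵) / (1.2 × 10⁸)³
   = 1.7 × 10⁻³ m/s²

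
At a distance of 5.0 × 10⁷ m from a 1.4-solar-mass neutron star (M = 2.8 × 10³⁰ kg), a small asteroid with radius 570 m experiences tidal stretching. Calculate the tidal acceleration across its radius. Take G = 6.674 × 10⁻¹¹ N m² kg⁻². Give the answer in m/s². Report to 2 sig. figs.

Differencing GM/(d−r)² and GM/d² to first order in r/d gives 2GMr/d³.
Δa = 2GMr/d³
   = 2 × (6.674 × 10⁻¹¹) × (2.8 × 10³⁰) × (570) / (5.0 × 10⁷)³
   = 1.7 m/s²

1.7 m/s²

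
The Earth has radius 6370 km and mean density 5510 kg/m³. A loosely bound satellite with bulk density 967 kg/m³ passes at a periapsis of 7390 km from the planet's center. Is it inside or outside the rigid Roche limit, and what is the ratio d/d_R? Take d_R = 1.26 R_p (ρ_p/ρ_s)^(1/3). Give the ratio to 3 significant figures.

inside; d/d_R ≈ 0.515

d_R = 1.26 × (6370 km) × (5510/967)^(1/3) = 14340 km
d/d_R = (7390) / (14340) = 0.515
Since d/d_R < 1, the body is inside the Roche limit.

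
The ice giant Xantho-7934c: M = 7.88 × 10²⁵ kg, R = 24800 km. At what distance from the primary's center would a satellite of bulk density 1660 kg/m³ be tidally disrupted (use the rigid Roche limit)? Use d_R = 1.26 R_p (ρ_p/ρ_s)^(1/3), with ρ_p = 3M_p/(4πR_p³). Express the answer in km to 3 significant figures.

28300 km

ρ_p = 3M_p/(4πR_p³) = 3 × (7.88 × 10²⁵) / (4π × (2.48 × 10⁷ m)³) = 1230 kg/m³
d_R = 1.26 × 24800 km × (1230/1660)^(1/3)
    = 28300 km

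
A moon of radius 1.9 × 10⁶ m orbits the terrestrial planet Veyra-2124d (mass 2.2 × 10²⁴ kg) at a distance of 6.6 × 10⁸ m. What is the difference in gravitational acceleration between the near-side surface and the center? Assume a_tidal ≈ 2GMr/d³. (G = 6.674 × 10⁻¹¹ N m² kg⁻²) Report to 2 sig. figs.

Δg = 2GMr/d³
   = 2 × (6.674 × 10⁻¹¹) × (2.2 × 10²⁴) × (1.9 × 10⁶) / (6.6 × 10⁸)³
   = 1.9 × 10⁻⁶ m/s²

1.9 × 10⁻⁶ m/s²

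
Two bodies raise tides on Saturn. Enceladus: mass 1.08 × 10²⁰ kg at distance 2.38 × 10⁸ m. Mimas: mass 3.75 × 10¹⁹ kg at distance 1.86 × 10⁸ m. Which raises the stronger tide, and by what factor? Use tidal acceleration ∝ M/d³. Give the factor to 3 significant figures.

Enceladus, by a factor of ≈ 1.37

Tidal stretch scales as M/d³; compute that for each body.
Enceladus: (1.08 × 10²⁰) / (2.38 × 10⁸)³ = 8.011 × 10⁻⁶
Mimas: (3.75 × 10¹⁹) / (1.86 × 10⁸)³ = 5.828 × 10⁻⁶
Ratio (larger/smaller) = 1.37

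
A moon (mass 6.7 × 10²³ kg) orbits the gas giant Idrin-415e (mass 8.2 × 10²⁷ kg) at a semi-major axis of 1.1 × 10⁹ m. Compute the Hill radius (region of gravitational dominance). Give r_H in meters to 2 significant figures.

3.3 × 10⁷ m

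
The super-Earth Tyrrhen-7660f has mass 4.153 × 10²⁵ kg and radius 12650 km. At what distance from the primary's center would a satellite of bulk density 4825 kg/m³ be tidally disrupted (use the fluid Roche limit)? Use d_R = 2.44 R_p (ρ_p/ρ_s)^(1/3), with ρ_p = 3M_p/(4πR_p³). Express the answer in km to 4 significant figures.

ρ_p = 3M_p/(4πR_p³) = 3 × (4.153 × 10²⁵) / (4π × (1.265 × 10⁷ m)³) = 4898 kg/m³
d_R = 2.44 × 12650 km × (4898/4825)^(1/3)
    = 31020 km

31020 km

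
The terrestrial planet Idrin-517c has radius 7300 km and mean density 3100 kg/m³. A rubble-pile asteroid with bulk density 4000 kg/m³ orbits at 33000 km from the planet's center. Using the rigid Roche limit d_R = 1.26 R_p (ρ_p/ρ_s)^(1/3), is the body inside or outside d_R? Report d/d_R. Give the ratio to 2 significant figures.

outside; d/d_R ≈ 3.9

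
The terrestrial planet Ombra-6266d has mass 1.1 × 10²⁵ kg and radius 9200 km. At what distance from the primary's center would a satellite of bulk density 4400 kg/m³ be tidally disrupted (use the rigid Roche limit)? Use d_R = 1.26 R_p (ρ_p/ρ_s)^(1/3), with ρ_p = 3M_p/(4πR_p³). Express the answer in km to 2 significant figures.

11000 km

ρ_p = 3M_p/(4πR_p³) = 3 × (1.1 × 10²⁵) / (4π × (9.2 × 10⁶ m)³) = 3400 kg/m³
d_R = 1.26 × 9200 km × (3400/4400)^(1/3)
    = 11000 km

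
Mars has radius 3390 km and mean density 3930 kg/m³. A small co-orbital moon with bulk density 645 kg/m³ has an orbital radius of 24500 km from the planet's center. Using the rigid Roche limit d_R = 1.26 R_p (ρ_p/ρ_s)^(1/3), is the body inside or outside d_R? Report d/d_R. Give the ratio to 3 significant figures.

d_R = 1.26 × (3390 km) × (3930/645)^(1/3) = 7802 km
d/d_R = (24500) / (7802) = 3.14
Since d/d_R > 1, the body is outside the Roche limit.

outside; d/d_R ≈ 3.14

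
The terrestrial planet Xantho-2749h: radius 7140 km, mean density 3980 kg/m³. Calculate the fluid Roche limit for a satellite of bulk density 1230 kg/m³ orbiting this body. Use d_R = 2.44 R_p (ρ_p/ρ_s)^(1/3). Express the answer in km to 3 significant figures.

d_R = 2.44 × 7140 km × (3980/1230)^(1/3)
    = 25800 km

25800 km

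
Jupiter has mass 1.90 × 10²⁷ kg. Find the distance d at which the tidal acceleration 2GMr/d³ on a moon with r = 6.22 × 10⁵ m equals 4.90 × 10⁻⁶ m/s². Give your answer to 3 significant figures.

2GMr/d³ = a_tidal  ⇒  d = (2GMr / a_tidal)^(1/3)
d = (2 × 6.674×10⁻¹¹ × (1.90 × 10²⁷) × (6.22 × 10⁵) / (4.90 × 10⁻⁶))^(1/3)
  = 3.18 × 10⁹ m

3.18 × 10⁹ m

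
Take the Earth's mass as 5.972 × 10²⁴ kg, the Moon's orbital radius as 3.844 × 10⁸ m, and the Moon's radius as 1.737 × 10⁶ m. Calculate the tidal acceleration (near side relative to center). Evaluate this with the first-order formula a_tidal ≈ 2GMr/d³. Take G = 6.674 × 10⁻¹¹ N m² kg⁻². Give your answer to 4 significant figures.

Since r ≪ d, expand the inverse-square field across one radius to get the leading 2GMr/d³ term.
Δa = 2GMr/d³
   = 2 × (6.674 × 10⁻¹¹) × (5.972 × 10²⁴) × (1.737 × 10⁶) / (3.844 × 10⁸)³
   = 2.438 × 10⁻⁵ m/s²

2.438 × 10⁻⁵ m/s²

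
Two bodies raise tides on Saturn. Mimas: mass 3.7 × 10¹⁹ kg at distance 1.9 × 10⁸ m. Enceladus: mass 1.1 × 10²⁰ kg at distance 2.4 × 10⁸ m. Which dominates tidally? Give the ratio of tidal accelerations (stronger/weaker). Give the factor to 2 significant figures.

Enceladus, by a factor of ≈ 1.5

The tide-raising term goes as M/d³ (the gradient of a 1/d² field).
Mimas: (3.7 × 10¹⁹) / (1.9 × 10⁸)³ = 5.394 × 10⁻⁶
Enceladus: (1.1 × 10²⁰) / (2.4 × 10⁸)³ = 7.957 × 10⁻⁶
Ratio (larger/smaller) = 1.5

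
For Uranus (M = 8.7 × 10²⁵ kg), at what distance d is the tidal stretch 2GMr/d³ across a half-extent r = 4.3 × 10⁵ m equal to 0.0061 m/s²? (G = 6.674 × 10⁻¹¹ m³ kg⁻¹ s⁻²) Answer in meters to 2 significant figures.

9.4 × 10⁷ m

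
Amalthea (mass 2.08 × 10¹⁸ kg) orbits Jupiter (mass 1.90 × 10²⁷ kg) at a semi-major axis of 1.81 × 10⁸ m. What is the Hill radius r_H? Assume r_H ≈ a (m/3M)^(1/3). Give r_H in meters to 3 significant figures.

1.29 × 10⁵ m

r_H ≈ a (m/3M)^(1/3)
    = (1.81 × 10⁸) × (2.08 × 10¹⁸ / (3 × 1.90 × 10²⁷))^(1/3)
    = 1.29 × 10⁵ m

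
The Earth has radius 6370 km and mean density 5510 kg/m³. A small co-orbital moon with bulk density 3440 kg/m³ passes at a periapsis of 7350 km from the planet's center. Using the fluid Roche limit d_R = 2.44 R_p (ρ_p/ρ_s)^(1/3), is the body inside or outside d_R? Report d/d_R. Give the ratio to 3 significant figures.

inside; d/d_R ≈ 0.404

d_R = 2.44 × (6370 km) × (5510/3440)^(1/3) = 18190 km
d/d_R = (7350) / (18190) = 0.404
Since d/d_R < 1, the body is inside the Roche limit.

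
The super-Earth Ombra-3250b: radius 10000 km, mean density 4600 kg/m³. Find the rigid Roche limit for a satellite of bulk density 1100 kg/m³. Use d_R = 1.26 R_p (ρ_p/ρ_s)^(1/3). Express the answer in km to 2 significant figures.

20000 km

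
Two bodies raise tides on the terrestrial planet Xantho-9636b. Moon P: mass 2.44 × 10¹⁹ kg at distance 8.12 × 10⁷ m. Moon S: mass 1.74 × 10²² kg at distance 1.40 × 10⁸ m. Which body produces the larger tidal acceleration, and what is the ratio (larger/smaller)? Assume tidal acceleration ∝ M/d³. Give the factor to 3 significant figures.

Moon S, by a factor of ≈ 139

Tidal acceleration ∝ M/d³, so compare M/d³ for each.
Moon P: (2.44 × 10¹⁹) / (8.12 × 10⁷)³ = 4.557 × 10⁻⁵
Moon S: (1.74 × 10²²) / (1.40 × 10⁸)³ = 6.341 × 10⁻³
Ratio (larger/smaller) = 139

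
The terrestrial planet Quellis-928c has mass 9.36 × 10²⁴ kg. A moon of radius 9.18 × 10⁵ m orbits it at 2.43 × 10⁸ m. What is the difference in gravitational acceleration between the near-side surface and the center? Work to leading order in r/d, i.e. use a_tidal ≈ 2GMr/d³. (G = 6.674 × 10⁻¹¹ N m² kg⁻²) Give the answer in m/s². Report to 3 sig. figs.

a_tidal = 2GMr/d³
        = 2 × (6.674 × 10⁻¹¹) × (9.36 × 10²⁴) × (9.18 × 10⁵) / (2.43 × 10⁸)³
        = 7.99 × 10⁻⁵ m/s²

7.99 × 10⁻⁵ m/s²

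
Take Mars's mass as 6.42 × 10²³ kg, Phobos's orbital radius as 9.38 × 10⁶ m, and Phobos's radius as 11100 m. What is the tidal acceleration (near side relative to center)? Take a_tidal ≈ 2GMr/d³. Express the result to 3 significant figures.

1.15 × 10⁻³ m/s²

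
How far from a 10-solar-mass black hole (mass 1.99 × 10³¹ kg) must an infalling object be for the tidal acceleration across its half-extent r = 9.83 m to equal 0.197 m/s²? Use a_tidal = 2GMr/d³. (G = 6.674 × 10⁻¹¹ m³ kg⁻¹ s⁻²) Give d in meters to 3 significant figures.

5.10 × 10⁷ m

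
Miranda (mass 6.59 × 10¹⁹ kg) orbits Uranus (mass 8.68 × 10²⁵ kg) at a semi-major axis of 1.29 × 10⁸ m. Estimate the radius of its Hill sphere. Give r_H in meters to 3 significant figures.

r_H ≈ a (m/3M)^(1/3)
    = (1.29 × 10⁸) × (6.59 × 10¹⁹ / (3 × 8.68 × 10²⁵))^(1/3)
    = 8.16 × 10⁵ m

8.16 × 10⁵ m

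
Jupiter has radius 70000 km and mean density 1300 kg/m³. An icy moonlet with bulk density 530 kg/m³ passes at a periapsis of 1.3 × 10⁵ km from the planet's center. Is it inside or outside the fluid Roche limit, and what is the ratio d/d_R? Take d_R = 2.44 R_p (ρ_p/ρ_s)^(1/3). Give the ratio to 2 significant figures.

d_R = 2.44 × (70000 km) × (1300/530)^(1/3) = 2.303 × 10⁵ km
d/d_R = (1.3 × 10⁵) / (2.303 × 10⁵) = 0.56
Since d/d_R < 1, the body is inside the Roche limit.

inside; d/d_R ≈ 0.56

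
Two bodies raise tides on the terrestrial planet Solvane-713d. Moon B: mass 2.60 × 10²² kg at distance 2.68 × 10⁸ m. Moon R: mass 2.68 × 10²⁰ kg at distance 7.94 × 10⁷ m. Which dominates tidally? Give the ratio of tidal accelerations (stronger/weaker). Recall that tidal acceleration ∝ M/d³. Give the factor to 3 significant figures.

Moon B, by a factor of ≈ 2.52

The tide-raising term goes as M/d³ (the gradient of a 1/d² field).
Moon B: (2.60 × 10²²) / (2.68 × 10⁸)³ = 1.351 × 10⁻³
Moon R: (2.68 × 10²⁰) / (7.94 × 10⁷)³ = 5.354 × 10⁻⁴
Ratio (larger/smaller) = 2.52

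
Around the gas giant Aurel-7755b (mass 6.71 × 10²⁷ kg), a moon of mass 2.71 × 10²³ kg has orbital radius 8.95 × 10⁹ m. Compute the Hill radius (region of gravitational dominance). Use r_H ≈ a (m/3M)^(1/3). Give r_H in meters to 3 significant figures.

2.13 × 10⁸ m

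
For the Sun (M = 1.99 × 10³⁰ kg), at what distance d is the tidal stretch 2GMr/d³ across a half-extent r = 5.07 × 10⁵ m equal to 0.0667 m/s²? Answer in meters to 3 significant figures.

1.26 × 10⁹ m

2GMr/d³ = a_tidal  ⇒  d = (2GMr / a_tidal)^(1/3)
d = (2 × 6.674×10⁻¹¹ × (1.99 × 10³⁰) × (5.07 × 10⁵) / (0.0667))^(1/3)
  = 1.26 × 10⁹ m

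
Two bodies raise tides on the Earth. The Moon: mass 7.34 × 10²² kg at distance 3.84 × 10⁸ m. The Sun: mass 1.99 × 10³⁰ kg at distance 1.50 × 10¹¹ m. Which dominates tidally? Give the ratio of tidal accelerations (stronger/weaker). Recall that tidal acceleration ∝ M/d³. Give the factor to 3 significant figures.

The Moon, by a factor of ≈ 2.20

The tide-raising term goes as M/d³ (the gradient of a 1/d² field).
The Moon: (7.34 × 10²²) / (3.84 × 10⁸)³ = 1.296 × 10⁻³
The Sun: (1.99 × 10³⁰) / (1.50 × 10¹¹)³ = 5.896 × 10⁻⁴
Ratio (larger/smaller) = 2.20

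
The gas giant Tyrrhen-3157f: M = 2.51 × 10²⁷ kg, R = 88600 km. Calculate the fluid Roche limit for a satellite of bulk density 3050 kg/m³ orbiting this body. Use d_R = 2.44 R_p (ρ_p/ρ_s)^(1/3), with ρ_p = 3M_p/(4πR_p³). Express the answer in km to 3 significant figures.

1.42 × 10⁵ km

ρ_p = 3M_p/(4πR_p³) = 3 × (2.51 × 10²⁷) / (4π × (8.86 × 10⁷ m)³) = 862 kg/m³
d_R = 2.44 × 88600 km × (862/3050)^(1/3)
    = 1.42 × 10⁵ km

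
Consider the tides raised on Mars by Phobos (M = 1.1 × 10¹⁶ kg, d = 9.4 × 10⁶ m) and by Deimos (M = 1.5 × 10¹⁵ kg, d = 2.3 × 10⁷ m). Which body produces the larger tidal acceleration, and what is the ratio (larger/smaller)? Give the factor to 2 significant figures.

Tidal acceleration ∝ M/d³, so compare M/d³ for each.
Phobos: (1.1 × 10¹⁶) / (9.4 × 10⁶)³ = 1.324 × 10⁻⁵
Deimos: (1.5 × 10¹⁵) / (2.3 × 10⁷)³ = 1.233 × 10⁻⁷
Ratio (larger/smaller) = 110

Phobos, by a factor of ≈ 110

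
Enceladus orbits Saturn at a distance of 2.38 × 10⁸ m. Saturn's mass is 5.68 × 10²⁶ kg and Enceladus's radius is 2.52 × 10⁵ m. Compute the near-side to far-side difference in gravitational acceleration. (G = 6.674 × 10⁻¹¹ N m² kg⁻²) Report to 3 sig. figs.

2.83 × 10⁻³ m/s²

Δa = 4GMr/d³
   = 4 × (6.674 × 10⁻¹¹) × (5.68 × 10²⁶) × (2.52 × 10⁵) / (2.38 × 10⁸)³
   = 2.83 × 10⁻³ m/s²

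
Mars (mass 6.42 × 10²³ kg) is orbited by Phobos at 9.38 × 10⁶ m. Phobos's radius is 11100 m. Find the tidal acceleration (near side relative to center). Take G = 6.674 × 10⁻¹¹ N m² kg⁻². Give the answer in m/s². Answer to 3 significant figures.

Δg = 2GMr/d³
   = 2 × (6.674 × 10⁻¹¹) × (6.42 × 10²³) × (11100) / (9.38 × 10⁶)³
   = 1.15 × 10⁻³ m/s²

1.15 × 10⁻³ m/s²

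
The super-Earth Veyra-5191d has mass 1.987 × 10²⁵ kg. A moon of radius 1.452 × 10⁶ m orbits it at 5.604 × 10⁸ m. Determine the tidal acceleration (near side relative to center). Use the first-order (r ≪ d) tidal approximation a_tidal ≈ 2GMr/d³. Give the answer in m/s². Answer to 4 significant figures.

Δg = 2GMr/d³
   = 2 × (6.674 × 10⁻¹¹) × (1.987 × 10²⁵) × (1.452 × 10⁶) / (5.604 × 10⁸)³
   = 2.188 × 10⁻⁵ m/s²

2.188 × 10⁻⁵ m/s²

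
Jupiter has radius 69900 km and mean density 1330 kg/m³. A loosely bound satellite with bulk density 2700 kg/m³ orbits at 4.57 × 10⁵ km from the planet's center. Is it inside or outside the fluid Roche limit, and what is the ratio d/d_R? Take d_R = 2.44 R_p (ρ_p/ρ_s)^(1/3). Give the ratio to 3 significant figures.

d_R = 2.44 × (69900 km) × (1330/2700)^(1/3) = 1.347 × 10⁵ km
d/d_R = (4.57 × 10⁵) / (1.347 × 10⁵) = 3.39
Since d/d_R > 1, the body is outside the Roche limit.

outside; d/d_R ≈ 3.39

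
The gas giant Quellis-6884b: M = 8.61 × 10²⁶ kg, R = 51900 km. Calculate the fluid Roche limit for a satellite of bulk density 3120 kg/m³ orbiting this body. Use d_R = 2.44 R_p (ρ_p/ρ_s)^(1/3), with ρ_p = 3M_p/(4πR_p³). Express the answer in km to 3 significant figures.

98500 km

ρ_p = 3M_p/(4πR_p³) = 3 × (8.61 × 10²⁶) / (4π × (5.19 × 10⁷ m)³) = 1470 kg/m³
d_R = 2.44 × 51900 km × (1470/3120)^(1/3)
    = 98500 km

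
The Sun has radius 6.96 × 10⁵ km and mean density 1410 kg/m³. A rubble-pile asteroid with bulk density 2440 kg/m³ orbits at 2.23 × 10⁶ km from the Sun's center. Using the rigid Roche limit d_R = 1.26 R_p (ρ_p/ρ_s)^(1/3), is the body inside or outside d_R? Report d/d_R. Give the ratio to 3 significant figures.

outside; d/d_R ≈ 3.05

d_R = 1.26 × (6.96 × 10⁵ km) × (1410/2440)^(1/3) = 7.304 × 10⁵ km
d/d_R = (2.23 × 10⁶) / (7.304 × 10⁵) = 3.05
Since d/d_R > 1, the body is outside the Roche limit.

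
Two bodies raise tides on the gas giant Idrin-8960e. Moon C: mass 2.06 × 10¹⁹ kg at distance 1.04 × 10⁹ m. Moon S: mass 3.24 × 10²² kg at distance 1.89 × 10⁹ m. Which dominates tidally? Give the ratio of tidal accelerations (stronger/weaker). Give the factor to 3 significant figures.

Moon S, by a factor of ≈ 262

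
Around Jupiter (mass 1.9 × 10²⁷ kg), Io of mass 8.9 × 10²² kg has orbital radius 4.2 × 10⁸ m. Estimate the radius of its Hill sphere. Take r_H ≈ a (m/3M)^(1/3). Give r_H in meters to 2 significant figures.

1.0 × 10⁷ m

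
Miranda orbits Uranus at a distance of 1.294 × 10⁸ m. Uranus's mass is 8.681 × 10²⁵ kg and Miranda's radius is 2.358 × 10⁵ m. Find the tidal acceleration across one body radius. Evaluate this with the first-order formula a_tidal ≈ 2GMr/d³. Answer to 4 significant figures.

1.261 × 10⁻³ m/s²

The tidal stretch is the gradient of GM/d² times the body's extent r, hence the 1/d³ dependence.
a_tidal = 2GMr/d³
        = 2 × (6.674 × 10⁻¹¹) × (8.681 × 10²⁵) × (2.358 × 10⁵) / (1.294 × 10⁸)³
        = 1.261 × 10⁻³ m/s²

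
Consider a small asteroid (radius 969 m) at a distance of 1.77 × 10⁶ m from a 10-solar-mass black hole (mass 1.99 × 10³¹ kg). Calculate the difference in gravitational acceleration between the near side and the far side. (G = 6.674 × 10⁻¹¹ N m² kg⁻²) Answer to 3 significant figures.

Δa = 4GMr/d³
   = 4 × (6.674 × 10⁻¹¹) × (1.99 × 10³¹) × (969) / (1.77 × 10⁶)³
   = 9.28 × 10⁵ m/s²

9.28 × 10⁵ m/s²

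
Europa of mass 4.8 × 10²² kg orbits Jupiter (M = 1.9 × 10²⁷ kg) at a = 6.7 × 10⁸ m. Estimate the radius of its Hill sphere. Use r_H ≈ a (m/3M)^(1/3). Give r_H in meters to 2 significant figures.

r_H ≈ a (m/3M)^(1/3)
    = (6.7 × 10⁸) × (4.8 × 10²² / (3 × 1.9 × 10²⁷))^(1/3)
    = 1.4 × 10⁷ m

1.4 × 10⁷ m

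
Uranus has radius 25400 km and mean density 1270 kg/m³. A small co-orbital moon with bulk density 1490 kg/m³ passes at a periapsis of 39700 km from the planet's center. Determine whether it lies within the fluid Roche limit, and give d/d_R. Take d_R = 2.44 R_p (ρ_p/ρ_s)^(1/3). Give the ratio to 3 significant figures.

inside; d/d_R ≈ 0.676

d_R = 2.44 × (25400 km) × (1270/1490)^(1/3) = 58760 km
d/d_R = (39700) / (58760) = 0.676
Since d/d_R < 1, the body is inside the Roche limit.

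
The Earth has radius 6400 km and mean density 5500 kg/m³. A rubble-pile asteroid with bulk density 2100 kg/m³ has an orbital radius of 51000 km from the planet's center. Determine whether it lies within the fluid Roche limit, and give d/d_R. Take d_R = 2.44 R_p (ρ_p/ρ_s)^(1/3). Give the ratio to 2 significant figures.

d_R = 2.44 × (6400 km) × (5500/2100)^(1/3) = 21530 km
d/d_R = (51000) / (21530) = 2.4
Since d/d_R > 1, the body is outside the Roche limit.

outside; d/d_R ≈ 2.4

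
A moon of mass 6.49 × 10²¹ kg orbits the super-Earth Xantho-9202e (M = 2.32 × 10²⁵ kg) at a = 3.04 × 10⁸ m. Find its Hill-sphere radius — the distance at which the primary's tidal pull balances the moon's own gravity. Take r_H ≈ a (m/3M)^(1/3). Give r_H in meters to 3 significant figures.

1.38 × 10⁷ m

r_H ≈ a (m/3M)^(1/3)
    = (3.04 × 10⁸) × (6.49 × 10²¹ / (3 × 2.32 × 10²⁵))^(1/3)
    = 1.38 × 10⁷ m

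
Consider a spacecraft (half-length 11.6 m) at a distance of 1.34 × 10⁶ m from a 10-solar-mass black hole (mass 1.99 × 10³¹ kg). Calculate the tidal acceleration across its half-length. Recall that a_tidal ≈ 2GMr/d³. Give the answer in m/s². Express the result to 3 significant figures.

1.28 × 10⁴ m/s²

The tidal stretch is the gradient of GM/d² times the body's extent r, hence the 1/d³ dependence.
a_tidal = 2GMr/d³
        = 2 × (6.674 × 10⁻¹¹) × (1.99 × 10³¹) × (11.6) / (1.34 × 10⁶)³
        = 1.28 × 10⁴ m/s²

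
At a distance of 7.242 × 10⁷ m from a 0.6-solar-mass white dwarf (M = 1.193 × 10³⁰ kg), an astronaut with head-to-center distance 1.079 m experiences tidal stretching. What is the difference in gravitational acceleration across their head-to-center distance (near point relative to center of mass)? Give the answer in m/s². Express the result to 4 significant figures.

4.524 × 10⁻⁴ m/s²

The tidal stretch is the gradient of GM/d² times the body's extent r, hence the 1/d³ dependence.
Δa = 2GMr/d³
   = 2 × (6.674 × 10⁻¹¹) × (1.193 × 10³⁰) × (1.079) / (7.242 × 10⁷)³
   = 4.524 × 10⁻⁴ m/s²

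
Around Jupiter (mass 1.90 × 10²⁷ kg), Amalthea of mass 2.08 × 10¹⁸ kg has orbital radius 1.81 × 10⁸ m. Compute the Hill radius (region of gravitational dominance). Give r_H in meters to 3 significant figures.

1.29 × 10⁵ m

r_H ≈ a (m/3M)^(1/3)
    = (1.81 × 10⁸) × (2.08 × 10¹⁸ / (3 × 1.90 × 10²⁷))^(1/3)
    = 1.29 × 10⁵ m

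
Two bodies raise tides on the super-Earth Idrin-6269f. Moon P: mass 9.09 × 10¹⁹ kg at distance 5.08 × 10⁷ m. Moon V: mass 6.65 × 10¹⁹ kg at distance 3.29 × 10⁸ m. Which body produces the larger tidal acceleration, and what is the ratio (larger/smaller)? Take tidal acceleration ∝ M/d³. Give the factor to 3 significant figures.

Moon P, by a factor of ≈ 371

The tide-raising term goes as M/d³ (the gradient of a 1/d² field).
Moon P: (9.09 × 10¹⁹) / (5.08 × 10⁷)³ = 6.934 × 10⁻⁴
Moon V: (6.65 × 10¹⁹) / (3.29 × 10⁸)³ = 1.867 × 10⁻⁶
Ratio (larger/smaller) = 371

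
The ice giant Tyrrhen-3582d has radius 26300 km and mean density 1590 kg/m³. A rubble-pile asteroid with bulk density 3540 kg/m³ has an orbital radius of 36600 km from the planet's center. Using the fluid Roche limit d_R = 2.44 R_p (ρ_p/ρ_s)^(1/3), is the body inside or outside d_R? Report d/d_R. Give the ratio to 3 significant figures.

d_R = 2.44 × (26300 km) × (1590/3540)^(1/3) = 49140 km
d/d_R = (36600) / (49140) = 0.745
Since d/d_R < 1, the body is inside the Roche limit.

inside; d/d_R ≈ 0.745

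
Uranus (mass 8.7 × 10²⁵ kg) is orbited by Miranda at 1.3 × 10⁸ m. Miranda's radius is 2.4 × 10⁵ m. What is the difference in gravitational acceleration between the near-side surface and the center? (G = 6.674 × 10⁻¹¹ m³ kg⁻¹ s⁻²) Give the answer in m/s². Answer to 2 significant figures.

1.3 × 10⁻³ m/s²

Since r ≪ d, expand the inverse-square field across one radius to get the leading 2GMr/d³ term.
Δg = 2GMr/d³
   = 2 × (6.674 × 10⁻¹¹) × (8.7 × 10²⁵) × (2.4 × 10⁵) / (1.3 × 10⁸)³
   = 1.3 × 10⁻³ m/s²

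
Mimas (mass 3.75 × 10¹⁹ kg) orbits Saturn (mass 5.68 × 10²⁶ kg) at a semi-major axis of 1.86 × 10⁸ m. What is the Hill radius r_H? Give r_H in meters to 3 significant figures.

r_H ≈ a (m/3M)^(1/3)
    = (1.86 × 10⁸) × (3.75 × 10¹⁹ / (3 × 5.68 × 10²⁶))^(1/3)
    = 5.21 × 10⁵ m

5.21 × 10⁵ m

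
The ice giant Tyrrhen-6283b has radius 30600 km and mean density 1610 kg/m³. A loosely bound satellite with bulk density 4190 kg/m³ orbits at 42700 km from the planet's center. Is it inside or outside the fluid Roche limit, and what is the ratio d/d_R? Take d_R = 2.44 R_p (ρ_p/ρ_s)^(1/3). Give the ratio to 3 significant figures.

inside; d/d_R ≈ 0.787

d_R = 2.44 × (30600 km) × (1610/4190)^(1/3) = 54280 km
d/d_R = (42700) / (54280) = 0.787
Since d/d_R < 1, the body is inside the Roche limit.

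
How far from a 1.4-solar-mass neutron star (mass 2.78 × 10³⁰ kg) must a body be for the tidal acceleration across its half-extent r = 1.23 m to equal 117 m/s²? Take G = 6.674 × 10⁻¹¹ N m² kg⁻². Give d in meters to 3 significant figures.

1.57 × 10⁶ m

2GMr/d³ = a_tidal  ⇒  d = (2GMr / a_tidal)^(1/3)
d = (2 × 6.674×10⁻¹¹ × (2.78 × 10³⁰) × (1.23) / (117))^(1/3)
  = 1.57 × 10⁶ m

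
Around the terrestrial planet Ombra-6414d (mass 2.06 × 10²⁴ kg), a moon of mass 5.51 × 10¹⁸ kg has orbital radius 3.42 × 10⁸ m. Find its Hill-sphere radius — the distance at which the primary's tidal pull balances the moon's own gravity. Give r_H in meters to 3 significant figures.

r_H ≈ a (m/3M)^(1/3)
    = (3.42 × 10⁸) × (5.51 × 10¹⁸ / (3 × 2.06 × 10²⁴))^(1/3)
    = 3.29 × 10⁶ m

3.29 × 10⁶ m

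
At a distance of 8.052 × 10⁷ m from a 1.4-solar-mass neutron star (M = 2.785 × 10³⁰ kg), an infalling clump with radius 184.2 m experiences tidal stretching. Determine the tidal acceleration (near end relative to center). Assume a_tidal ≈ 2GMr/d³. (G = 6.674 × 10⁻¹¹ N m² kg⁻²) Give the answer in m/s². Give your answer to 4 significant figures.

a_tidal = 2GMr/d³
        = 2 × (6.674 × 10⁻¹¹) × (2.785 × 10³⁰) × (184.2) / (8.052 × 10⁷)³
        = 1.312 × 10⁻¹ m/s²

1.312 × 10⁻¹ m/s²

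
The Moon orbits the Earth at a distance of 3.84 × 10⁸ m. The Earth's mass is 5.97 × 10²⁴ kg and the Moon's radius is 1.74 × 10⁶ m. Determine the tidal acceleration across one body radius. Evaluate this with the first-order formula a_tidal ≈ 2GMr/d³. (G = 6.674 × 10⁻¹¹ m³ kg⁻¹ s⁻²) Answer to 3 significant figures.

Δa = 2GMr/d³
   = 2 × (6.674 × 10⁻¹¹) × (5.97 × 10²⁴) × (1.74 × 10⁶) / (3.84 × 10⁸)³
   = 2.45 × 10⁻⁵ m/s²

2.45 × 10⁻⁵ m/s²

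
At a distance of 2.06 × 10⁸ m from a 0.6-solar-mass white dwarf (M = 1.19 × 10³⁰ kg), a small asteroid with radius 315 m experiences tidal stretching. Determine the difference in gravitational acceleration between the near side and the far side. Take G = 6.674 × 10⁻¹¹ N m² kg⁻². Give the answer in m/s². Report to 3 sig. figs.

Δa = 4GMr/d³
   = 4 × (6.674 × 10⁻¹¹) × (1.19 × 10³⁰) × (315) / (2.06 × 10⁸)³
   = 1.14 × 10⁻² m/s²

1.14 × 10⁻² m/s²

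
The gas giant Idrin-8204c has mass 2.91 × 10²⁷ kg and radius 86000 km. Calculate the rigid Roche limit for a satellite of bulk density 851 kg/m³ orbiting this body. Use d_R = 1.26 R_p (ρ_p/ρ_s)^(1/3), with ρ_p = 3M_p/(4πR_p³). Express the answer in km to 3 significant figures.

1.18 × 10⁵ km

ρ_p = 3M_p/(4πR_p³) = 3 × (2.91 × 10²⁷) / (4π × (8.60 × 10⁷ m)³) = 1090 kg/m³
d_R = 1.26 × 86000 km × (1090/851)^(1/3)
    = 1.18 × 10⁵ km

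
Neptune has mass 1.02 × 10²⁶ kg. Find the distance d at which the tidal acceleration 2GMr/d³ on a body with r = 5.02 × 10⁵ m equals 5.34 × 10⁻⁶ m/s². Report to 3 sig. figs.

1.09 × 10⁹ m

2GMr/d³ = a_tidal  ⇒  d = (2GMr / a_tidal)^(1/3)
d = (2 × 6.674×10⁻¹¹ × (1.02 × 10²⁶) × (5.02 × 10⁵) / (5.34 × 10⁻⁶))^(1/3)
  = 1.09 × 10⁹ m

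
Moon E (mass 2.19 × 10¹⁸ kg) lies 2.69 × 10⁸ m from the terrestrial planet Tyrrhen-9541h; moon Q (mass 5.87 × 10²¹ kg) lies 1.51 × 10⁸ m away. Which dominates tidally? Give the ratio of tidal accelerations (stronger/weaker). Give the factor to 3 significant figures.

Compare M/d³ for the two perturbers:
Moon E: (2.19 × 10¹⁸) / (2.69 × 10⁸)³ = 1.125 × 10⁻⁷
Moon Q: (5.87 × 10²¹) / (1.51 × 10⁸)³ = 1.705 × 10⁻³
Ratio (larger/smaller) = 15200

Moon Q, by a factor of ≈ 15200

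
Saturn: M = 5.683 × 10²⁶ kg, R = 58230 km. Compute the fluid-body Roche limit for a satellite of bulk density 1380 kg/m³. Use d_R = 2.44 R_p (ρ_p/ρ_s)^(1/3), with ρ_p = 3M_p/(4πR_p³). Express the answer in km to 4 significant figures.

ρ_p = 3M_p/(4πR_p³) = 3 × (5.683 × 10²⁶) / (4π × (5.823 × 10⁷ m)³) = 687.1 kg/m³
d_R = 2.44 × 58230 km × (687.1/1380)^(1/3)
    = 1.126 × 10⁵ km

1.126 × 10⁵ km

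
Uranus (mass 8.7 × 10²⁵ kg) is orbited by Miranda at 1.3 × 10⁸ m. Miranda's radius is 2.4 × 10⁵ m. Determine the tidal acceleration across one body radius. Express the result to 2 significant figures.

Δg = 2GMr/d³
   = 2 × (6.674 × 10⁻¹¹) × (8.7 × 10²⁵) × (2.4 × 10⁵) / (1.3 × 10⁸)³
   = 1.3 × 10⁻³ m/s²

1.3 × 10⁻³ m/s²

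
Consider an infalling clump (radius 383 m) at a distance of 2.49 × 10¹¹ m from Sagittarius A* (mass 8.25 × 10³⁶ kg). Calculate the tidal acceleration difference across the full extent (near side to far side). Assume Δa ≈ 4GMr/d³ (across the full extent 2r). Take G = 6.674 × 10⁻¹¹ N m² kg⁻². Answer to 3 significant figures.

5.46 × 10⁻⁵ m/s²

Δg = 4GMr/d³
   = 4 × (6.674 × 10⁻¹¹) × (8.25 × 10³⁶) × (383) / (2.49 × 10¹¹)³
   = 5.46 × 10⁻⁵ m/s²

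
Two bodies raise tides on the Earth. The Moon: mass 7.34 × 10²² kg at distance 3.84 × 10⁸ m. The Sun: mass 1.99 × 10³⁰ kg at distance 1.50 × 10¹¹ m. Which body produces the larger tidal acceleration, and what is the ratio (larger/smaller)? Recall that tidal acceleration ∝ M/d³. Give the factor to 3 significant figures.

The Moon, by a factor of ≈ 2.20

The tide-raising term goes as M/d³ (the gradient of a 1/d² field).
The Moon: (7.34 × 10²²) / (3.84 × 10⁸)³ = 1.296 × 10⁻³
The Sun: (1.99 × 10³⁰) / (1.50 × 10¹¹)³ = 5.896 × 10⁻⁴
Ratio (larger/smaller) = 2.20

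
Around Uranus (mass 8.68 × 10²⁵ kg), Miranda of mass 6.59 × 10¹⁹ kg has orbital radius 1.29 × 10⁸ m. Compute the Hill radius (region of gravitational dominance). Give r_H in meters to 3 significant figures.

r_H ≈ a (m/3M)^(1/3)
    = (1.29 × 10⁸) × (6.59 × 10¹⁹ / (3 × 8.68 × 10²⁵))^(1/3)
    = 8.16 × 10⁵ m

8.16 × 10⁵ m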